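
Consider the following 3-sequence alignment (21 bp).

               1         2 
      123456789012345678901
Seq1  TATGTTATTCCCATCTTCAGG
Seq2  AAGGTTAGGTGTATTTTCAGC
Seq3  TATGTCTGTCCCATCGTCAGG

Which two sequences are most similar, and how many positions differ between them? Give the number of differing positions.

Pairwise Hamming distances:
  Seq1 vs Seq2: 9
  Seq1 vs Seq3: 4
  Seq2 vs Seq3: 11
The smallest is 4, between Seq1 and Seq3.

4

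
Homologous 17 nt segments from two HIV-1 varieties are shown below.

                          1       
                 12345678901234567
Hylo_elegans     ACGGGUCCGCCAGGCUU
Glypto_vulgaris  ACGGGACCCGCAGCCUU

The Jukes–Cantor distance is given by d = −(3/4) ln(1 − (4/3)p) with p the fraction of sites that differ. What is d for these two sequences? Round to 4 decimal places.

The sequences differ at positions 6 (U/A), 9 (G/C), 10 (C/G), 14 (G/C).
p = 4/17 = 0.235294.
d = −0.75 · ln(1 − (4/3)·0.235294) = −0.75 · ln(0.686275) = −0.75 · (-0.376477) = 0.2824.

0.2824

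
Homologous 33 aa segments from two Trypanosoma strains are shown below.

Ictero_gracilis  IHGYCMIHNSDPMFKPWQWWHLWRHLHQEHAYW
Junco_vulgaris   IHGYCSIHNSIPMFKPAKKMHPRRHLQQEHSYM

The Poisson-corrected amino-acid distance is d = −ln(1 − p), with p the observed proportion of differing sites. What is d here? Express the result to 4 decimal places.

0.4055

The sequences differ at positions 6 (M/S), 11 (D/I), 17 (W/A), 18 (Q/K), 19 (W/K), 20 (W/M), 22 (L/P), 23 (W/R), 27 (H/Q), 31 (A/S), 33 (W/M).
p = 11/33 = 0.333333.
d = −ln(1 − 0.333333) = −ln(0.666667) = 0.4055.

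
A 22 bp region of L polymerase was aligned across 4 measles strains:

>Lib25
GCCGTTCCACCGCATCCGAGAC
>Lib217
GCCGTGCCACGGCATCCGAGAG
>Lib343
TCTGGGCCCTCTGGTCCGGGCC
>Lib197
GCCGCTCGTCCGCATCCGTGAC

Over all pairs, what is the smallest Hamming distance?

3

Pairwise Hamming distances:
  Lib25 vs Lib217: 3
  Lib25 vs Lib343: 11
  Lib25 vs Lib197: 4
  Lib217 vs Lib343: 12
  Lib217 vs Lib197: 7
  Lib343 vs Lib197: 12
The smallest is 3, between Lib25 and Lib217.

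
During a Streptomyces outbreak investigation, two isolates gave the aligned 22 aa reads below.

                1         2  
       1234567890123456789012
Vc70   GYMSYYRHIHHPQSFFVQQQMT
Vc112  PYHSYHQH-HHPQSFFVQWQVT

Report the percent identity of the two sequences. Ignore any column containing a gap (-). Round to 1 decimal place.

71.4%

Excluding the 1 gap column leaves 21 comparable sites.
Mismatches occur at site 1 (G↔P), site 3 (M↔H), site 6 (Y↔H), site 7 (R↔Q), site 19 (Q↔W), site 21 (M↔V).
15 of the 21 comparable sites match, so the percent identity is 15/21 × 100 = 71.4%.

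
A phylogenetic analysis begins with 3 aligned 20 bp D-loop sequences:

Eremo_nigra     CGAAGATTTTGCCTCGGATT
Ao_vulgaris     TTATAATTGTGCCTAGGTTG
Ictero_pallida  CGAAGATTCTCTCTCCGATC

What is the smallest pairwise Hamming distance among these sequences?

Pairwise Hamming distances:
  Eremo_nigra vs Ao_vulgaris: 8
  Eremo_nigra vs Ictero_pallida: 5
  Ao_vulgaris vs Ictero_pallida: 11
The smallest is 5, between Eremo_nigra and Ictero_pallida.

5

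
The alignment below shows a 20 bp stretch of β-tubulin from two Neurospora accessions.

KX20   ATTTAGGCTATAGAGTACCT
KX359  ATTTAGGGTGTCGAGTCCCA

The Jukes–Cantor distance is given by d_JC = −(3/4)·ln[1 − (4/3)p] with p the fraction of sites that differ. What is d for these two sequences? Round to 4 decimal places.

Differing sites — 8:C/G; 10:A/G; 12:A/C; 17:A/C; 20:T/A.
p = 5/20 = 0.250000.
d = −0.75 · ln(1 − (4/3)·0.250000) = −0.75 · ln(0.666667) = −0.75 · (-0.405465) = 0.3041.

0.3041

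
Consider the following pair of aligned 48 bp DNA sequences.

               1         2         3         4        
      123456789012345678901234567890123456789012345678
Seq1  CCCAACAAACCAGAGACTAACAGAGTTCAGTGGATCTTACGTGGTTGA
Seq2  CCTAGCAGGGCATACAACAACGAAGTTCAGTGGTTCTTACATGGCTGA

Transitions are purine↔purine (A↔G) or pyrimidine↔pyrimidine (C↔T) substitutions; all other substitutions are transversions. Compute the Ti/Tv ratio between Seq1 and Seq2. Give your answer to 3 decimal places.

1.800

Mismatches occur at site 3 (C/T, transition), site 5 (A/G, transition), site 8 (A/G, transition), site 9 (A/G, transition), site 10 (C/G, transversion), site 13 (G/T, transversion), site 15 (G/C, transversion), site 17 (C/A, transversion), site 18 (T/C, transition), site 22 (A/G, transition), site 23 (G/A, transition), site 34 (A/T, transversion), site 41 (G/A, transition), site 45 (T/C, transition).
Of the 14 differences, 9 transitions and 5 transversions, so Ti/Tv = 9/5 = 1.800.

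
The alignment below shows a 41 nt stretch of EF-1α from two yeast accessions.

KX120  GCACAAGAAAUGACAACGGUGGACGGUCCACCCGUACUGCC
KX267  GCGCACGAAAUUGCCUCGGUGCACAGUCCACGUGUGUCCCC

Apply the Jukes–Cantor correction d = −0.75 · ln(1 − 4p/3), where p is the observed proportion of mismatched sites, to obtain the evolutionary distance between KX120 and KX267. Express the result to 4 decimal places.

0.4556

Differing sites — 3:A/G; 6:A/C; 12:G/U; 13:A/G; 15:A/C; 16:A/U; 22:G/C; 25:G/A; 32:C/G; 33:C/U; 36:A/G; 37:C/U; 38:U/C; 39:G/C.
p = 14/41 = 0.341463.
d = −0.75 · ln(1 − (4/3)·0.341463) = −0.75 · ln(0.544716) = −0.75 · (-0.607491) = 0.4556.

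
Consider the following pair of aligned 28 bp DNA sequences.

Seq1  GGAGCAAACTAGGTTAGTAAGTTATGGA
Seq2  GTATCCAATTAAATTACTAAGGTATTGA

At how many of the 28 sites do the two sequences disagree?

9

Mismatches occur at site 2 (G/T), site 4 (G/T), site 6 (A/C), site 9 (C/T), site 12 (G/A), site 13 (G/A), site 17 (G/C), site 22 (T/G), site 26 (G/T).
That gives 9 mismatches out of 28 aligned sites, so the Hamming distance is 9.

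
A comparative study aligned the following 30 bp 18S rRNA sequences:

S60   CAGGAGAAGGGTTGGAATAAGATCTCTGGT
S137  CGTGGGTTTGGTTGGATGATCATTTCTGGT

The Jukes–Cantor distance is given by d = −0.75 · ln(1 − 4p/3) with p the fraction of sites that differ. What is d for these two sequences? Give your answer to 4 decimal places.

0.5034

Differing sites — 2:A/G; 3:G/T; 5:A/G; 7:A/T; 8:A/T; 9:G/T; 17:A/T; 18:T/G; 20:A/T; 21:G/C; 24:C/T.
p = 11/30 = 0.366667.
d = −0.75 · ln(1 − (4/3)·0.366667) = −0.75 · ln(0.511111) = −0.75 · (-0.671168) = 0.5034.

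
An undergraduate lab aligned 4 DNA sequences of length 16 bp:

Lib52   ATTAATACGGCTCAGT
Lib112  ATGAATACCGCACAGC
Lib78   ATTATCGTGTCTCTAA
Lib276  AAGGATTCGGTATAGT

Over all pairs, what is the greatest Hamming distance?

14

Pairwise Hamming distances:
  Lib52 vs Lib112: 4
  Lib52 vs Lib78: 8
  Lib52 vs Lib276: 7
  Lib112 vs Lib78: 11
  Lib112 vs Lib276: 7
  Lib78 vs Lib276: 14
The largest is 14, between Lib78 and Lib276.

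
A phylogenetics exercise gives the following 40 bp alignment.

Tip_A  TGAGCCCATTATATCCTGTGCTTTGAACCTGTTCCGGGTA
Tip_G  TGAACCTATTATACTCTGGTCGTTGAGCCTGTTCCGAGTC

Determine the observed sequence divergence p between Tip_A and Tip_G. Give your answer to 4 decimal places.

Mismatches occur at site 4 (G→A), site 7 (C→T), site 14 (T→C), site 15 (C→T), site 19 (T→G), site 20 (G→T), site 22 (T→G), site 27 (A→G), site 37 (G→A), site 40 (A→C).
There are 10 differences over 40 sites, so p = 10/40 = 0.2500.

0.2500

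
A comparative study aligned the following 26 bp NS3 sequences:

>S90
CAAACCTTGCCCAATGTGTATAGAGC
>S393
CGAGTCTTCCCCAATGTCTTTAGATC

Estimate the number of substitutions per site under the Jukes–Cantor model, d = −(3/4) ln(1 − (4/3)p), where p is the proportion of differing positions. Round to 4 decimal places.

The sequences differ at positions 2 (A/G), 4 (A/G), 5 (C/T), 9 (G/C), 18 (G/C), 20 (A/T), 25 (G/T).
p = 7/26 = 0.269231.
d = −0.75 · ln(1 − (4/3)·0.269231) = −0.75 · ln(0.641025) = −0.75 · (-0.444687) = 0.3335.

0.3335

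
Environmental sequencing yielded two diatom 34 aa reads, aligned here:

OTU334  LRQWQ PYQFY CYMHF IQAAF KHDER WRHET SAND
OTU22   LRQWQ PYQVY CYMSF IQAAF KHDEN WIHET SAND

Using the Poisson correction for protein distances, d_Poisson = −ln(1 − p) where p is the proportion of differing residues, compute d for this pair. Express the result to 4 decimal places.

0.1252

Differing sites — 9:F/V; 14:H/S; 25:R/N; 27:R/I.
p = 4/34 = 0.117647.
d = −ln(1 − 0.117647) = −ln(0.882353) = 0.1252.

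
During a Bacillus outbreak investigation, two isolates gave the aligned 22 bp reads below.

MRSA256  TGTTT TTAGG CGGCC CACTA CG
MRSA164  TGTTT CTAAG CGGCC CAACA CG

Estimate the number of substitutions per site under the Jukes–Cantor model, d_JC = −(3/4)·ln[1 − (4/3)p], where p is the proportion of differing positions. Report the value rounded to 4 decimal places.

Mismatches occur at site 6 (T↔C), site 9 (G↔A), site 18 (C↔A), site 19 (T↔C).
p = 4/22 = 0.181818.
d = −0.75 · ln(1 − (4/3)·0.181818) = −0.75 · ln(0.757576) = −0.75 · (-0.277631) = 0.2082.

0.2082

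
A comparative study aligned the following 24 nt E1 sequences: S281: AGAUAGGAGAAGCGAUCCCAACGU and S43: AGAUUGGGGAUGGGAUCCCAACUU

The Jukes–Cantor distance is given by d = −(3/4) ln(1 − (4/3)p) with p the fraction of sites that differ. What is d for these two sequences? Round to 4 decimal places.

0.2441

The sequences differ at positions 5 (A/U), 8 (A/G), 11 (A/U), 13 (C/G), 23 (G/U).
p = 5/24 = 0.208333.
d = −0.75 · ln(1 − (4/3)·0.208333) = −0.75 · ln(0.722223) = −0.75 · (-0.325421) = 0.2441.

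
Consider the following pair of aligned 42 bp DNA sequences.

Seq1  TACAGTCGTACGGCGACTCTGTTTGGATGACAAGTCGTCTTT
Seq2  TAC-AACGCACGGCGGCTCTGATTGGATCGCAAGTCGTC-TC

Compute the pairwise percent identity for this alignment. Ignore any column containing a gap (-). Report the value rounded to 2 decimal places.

Excluding the 2 gap columns leaves 40 comparable sites.
Differing sites — 5:G/A; 6:T/A; 9:T/C; 16:A/G; 22:T/A; 29:G/C; 30:A/G; 42:T/C.
32 of the 40 comparable sites match, so the percent identity is 32/40 × 100 = 80.00%.

80.00%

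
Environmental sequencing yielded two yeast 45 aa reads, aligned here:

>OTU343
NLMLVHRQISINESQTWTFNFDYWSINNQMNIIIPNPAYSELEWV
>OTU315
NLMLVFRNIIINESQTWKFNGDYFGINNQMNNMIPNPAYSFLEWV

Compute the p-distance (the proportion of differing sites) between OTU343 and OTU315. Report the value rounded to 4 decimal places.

The sequences differ at positions 6 (H/F), 8 (Q/N), 10 (S/I), 18 (T/K), 21 (F/G), 24 (W/F), 25 (S/G), 32 (I/N), 33 (I/M), 41 (E/F).
There are 10 differences over 45 sites, so p = 10/45 = 0.2222.

0.2222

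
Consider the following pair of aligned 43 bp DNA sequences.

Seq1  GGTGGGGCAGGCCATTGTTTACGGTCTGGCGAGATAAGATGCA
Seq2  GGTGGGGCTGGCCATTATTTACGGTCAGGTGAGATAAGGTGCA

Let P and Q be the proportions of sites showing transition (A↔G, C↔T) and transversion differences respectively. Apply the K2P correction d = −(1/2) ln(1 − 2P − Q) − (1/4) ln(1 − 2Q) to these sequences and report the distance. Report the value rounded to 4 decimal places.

0.1273

Differing sites — 9:A/T (Tv); 17:G/A (Ti); 27:T/A (Tv); 30:C/T (Ti); 39:A/G (Ti).
Of the 5 differences, 3 transitions and 2 transversions over 43 sites: P = 3/43 = 0.069767, Q = 2/43 = 0.046512.
d = −0.5·ln(0.813954) − 0.25·ln(0.906976) = −0.5·(-0.205851) − 0.25·(-0.097639) = 0.1273.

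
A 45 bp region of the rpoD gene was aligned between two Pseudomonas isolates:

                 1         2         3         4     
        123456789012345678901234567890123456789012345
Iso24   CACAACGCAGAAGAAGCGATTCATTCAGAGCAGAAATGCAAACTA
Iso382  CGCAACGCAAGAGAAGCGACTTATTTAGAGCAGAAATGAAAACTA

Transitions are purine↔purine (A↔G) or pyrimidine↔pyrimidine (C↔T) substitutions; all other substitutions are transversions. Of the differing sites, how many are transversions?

Mismatches occur at site 2 (A→G, transition), site 10 (G→A, transition), site 11 (A→G, transition), site 20 (T→C, transition), site 22 (C→T, transition), site 26 (C→T, transition), site 39 (C→A, transversion).
Of the 7 differences, 6 transitions and 1 transversion, so the answer is 1.

1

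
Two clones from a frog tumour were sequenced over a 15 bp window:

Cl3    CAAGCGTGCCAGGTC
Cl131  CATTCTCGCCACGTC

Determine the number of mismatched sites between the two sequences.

Mismatches occur at site 3 (A→T), site 4 (G→T), site 6 (G→T), site 7 (T→C), site 12 (G→C).
That gives 5 mismatches out of 15 aligned sites, so the Hamming distance is 5.

5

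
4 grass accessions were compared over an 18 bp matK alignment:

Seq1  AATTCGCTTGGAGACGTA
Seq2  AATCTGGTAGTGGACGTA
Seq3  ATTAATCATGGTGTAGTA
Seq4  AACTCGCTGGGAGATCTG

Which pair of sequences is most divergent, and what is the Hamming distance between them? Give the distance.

12

Pairwise Hamming distances:
  Seq1 vs Seq2: 6
  Seq1 vs Seq3: 8
  Seq1 vs Seq4: 5
  Seq2 vs Seq3: 11
  Seq2 vs Seq4: 10
  Seq3 vs Seq4: 12
The largest is 12, between Seq3 and Seq4.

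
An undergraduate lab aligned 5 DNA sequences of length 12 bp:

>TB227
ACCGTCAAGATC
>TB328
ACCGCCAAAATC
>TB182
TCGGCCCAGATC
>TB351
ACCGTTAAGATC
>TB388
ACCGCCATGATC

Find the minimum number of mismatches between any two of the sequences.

1

Pairwise Hamming distances:
  TB227 vs TB328: 2
  TB227 vs TB182: 4
  TB227 vs TB351: 1
  TB227 vs TB388: 2
  TB328 vs TB182: 4
  TB328 vs TB351: 3
  TB328 vs TB388: 2
  TB182 vs TB351: 5
  TB182 vs TB388: 4
  TB351 vs TB388: 3
The smallest is 1, between TB227 and TB351.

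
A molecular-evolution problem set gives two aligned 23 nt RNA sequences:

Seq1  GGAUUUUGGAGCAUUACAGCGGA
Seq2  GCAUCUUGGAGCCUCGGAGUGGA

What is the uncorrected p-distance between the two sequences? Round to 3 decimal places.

0.304

The sequences differ at positions 2 (G/C), 5 (U/C), 13 (A/C), 15 (U/C), 16 (A/G), 17 (C/G), 20 (C/U).
There are 7 differences over 23 sites, so p = 7/23 = 0.304.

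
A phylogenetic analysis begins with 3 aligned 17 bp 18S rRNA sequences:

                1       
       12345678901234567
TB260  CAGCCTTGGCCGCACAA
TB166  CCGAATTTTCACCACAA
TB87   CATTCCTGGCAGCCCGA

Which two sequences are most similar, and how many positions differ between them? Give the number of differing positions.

6

Pairwise Hamming distances:
  TB260 vs TB166: 7
  TB260 vs TB87: 6
  TB166 vs TB87: 10
The smallest is 6, between TB260 and TB87.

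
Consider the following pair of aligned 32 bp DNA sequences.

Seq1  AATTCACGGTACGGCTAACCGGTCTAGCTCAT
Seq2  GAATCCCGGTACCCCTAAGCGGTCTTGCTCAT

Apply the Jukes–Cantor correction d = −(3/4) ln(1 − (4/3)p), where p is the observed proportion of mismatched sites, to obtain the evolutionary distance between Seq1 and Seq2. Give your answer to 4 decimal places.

Mismatches occur at site 1 (A/G), site 3 (T/A), site 6 (A/C), site 13 (G/C), site 14 (G/C), site 19 (C/G), site 26 (A/T).
p = 7/32 = 0.218750.
d = −0.75 · ln(1 − (4/3)·0.218750) = −0.75 · ln(0.708333) = −0.75 · (-0.344841) = 0.2586.

0.2586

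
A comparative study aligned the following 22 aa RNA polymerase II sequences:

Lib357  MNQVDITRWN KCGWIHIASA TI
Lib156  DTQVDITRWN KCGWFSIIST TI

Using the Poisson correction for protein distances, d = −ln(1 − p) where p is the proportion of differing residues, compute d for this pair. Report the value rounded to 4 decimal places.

Mismatches occur at site 1 (M↔D), site 2 (N↔T), site 15 (I↔F), site 16 (H↔S), site 18 (A↔I), site 20 (A↔T).
p = 6/22 = 0.272727.
d = −ln(1 − 0.272727) = −ln(0.727273) = 0.3185.

0.3185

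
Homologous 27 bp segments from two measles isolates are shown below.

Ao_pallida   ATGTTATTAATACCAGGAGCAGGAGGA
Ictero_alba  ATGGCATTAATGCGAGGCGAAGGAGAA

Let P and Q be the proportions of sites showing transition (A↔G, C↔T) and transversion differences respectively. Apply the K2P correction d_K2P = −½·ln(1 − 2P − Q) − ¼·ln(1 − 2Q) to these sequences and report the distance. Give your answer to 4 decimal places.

Differing sites — 4:T/G (Tv); 5:T/C (Ti); 12:A/G (Ti); 14:C/G (Tv); 18:A/C (Tv); 20:C/A (Tv); 26:G/A (Ti).
Of the 7 differences, 3 transitions and 4 transversions over 27 sites: P = 3/27 = 0.111111, Q = 4/27 = 0.148148.
d = −0.5·ln(0.629630) − 0.25·ln(0.703704) = −0.5·(-0.462623) − 0.25·(-0.351397) = 0.3192.

0.3192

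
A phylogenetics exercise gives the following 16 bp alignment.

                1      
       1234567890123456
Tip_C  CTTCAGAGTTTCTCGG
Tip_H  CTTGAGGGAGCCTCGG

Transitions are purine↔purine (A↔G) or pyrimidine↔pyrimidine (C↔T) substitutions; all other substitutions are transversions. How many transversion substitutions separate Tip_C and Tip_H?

Differing sites — 4:C/G (Tv); 7:A/G (Ti); 9:T/A (Tv); 10:T/G (Tv); 11:T/C (Ti).
Of the 5 differences, 2 transitions and 3 transversions, so the answer is 3.

3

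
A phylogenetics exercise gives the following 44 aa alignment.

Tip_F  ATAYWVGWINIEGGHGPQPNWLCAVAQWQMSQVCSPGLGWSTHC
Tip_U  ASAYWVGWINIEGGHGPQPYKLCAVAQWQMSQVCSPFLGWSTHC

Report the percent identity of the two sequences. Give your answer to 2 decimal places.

Differing sites — 2:T/S; 20:N/Y; 21:W/K; 37:G/F.
40 of the 44 sites match, so the percent identity is 40/44 × 100 = 90.91%.

90.91%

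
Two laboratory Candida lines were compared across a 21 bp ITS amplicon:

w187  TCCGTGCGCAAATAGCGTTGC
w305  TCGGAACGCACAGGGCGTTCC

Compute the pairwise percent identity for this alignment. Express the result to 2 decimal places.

66.67%

The sequences differ at positions 3 (C/G), 5 (T/A), 6 (G/A), 11 (A/C), 13 (T/G), 14 (A/G), 20 (G/C).
14 of the 21 sites match, so the percent identity is 14/21 × 100 = 66.67%.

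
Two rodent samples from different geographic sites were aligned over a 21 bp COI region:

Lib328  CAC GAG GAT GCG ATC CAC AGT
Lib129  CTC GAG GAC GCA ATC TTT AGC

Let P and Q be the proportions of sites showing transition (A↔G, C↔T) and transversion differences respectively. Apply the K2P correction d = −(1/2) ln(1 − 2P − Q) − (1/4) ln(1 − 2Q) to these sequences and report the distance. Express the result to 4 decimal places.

Differing sites — 2:A/T (Tv); 9:T/C (Ti); 12:G/A (Ti); 16:C/T (Ti); 17:A/T (Tv); 18:C/T (Ti); 21:T/C (Ti).
Of the 7 differences, 5 transitions and 2 transversions over 21 sites: P = 5/21 = 0.238095, Q = 2/21 = 0.095238.
d = −0.5·ln(0.428572) − 0.25·ln(0.809524) = −0.5·(-0.847297) − 0.25·(-0.211309) = 0.4765.

0.4765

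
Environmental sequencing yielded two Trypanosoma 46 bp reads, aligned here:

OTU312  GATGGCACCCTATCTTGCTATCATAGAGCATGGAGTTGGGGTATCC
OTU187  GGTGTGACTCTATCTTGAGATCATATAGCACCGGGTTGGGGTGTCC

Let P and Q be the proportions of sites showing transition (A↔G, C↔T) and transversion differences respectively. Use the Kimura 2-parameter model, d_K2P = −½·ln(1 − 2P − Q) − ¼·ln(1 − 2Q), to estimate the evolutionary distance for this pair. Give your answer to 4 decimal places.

0.2893

Differing sites — 2:A/G (Ti); 5:G/T (Tv); 6:C/G (Tv); 9:C/T (Ti); 18:C/A (Tv); 19:T/G (Tv); 26:G/T (Tv); 31:T/C (Ti); 32:G/C (Tv); 34:A/G (Ti); 43:A/G (Ti).
Of the 11 differences, 5 transitions and 6 transversions over 46 sites: P = 5/46 = 0.108696, Q = 6/46 = 0.130435.
d = −0.5·ln(0.652173) − 0.25·ln(0.739130) = −0.5·(-0.427445) − 0.25·(-0.302281) = 0.2893.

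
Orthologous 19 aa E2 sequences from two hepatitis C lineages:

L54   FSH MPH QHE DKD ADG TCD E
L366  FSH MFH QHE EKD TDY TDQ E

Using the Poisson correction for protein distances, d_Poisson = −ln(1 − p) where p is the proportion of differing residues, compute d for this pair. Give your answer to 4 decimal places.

0.3795

The sequences differ at positions 5 (P/F), 10 (D/E), 13 (A/T), 15 (G/Y), 17 (C/D), 18 (D/Q).
p = 6/19 = 0.315789.
d = −ln(1 − 0.315789) = −ln(0.684211) = 0.3795.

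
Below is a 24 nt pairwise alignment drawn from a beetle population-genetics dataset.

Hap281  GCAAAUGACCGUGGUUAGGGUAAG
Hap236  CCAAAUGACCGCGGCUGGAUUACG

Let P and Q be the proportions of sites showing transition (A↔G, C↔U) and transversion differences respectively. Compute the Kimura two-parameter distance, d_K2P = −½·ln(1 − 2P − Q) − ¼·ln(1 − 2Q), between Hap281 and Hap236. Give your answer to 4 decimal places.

Mismatches occur at site 1 (G↔C, transversion), site 12 (U↔C, transition), site 15 (U↔C, transition), site 17 (A↔G, transition), site 19 (G↔A, transition), site 20 (G↔U, transversion), site 23 (A↔C, transversion).
Of the 7 differences, 4 transitions and 3 transversions over 24 sites: P = 4/24 = 0.166667, Q = 3/24 = 0.125000.
d = −0.5·ln(0.541666) − 0.25·ln(0.750000) = −0.5·(-0.613106) − 0.25·(-0.287682) = 0.3785.

0.3785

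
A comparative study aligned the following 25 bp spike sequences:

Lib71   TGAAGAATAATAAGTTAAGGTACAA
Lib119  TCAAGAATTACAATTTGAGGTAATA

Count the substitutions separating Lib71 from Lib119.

Mismatches occur at site 2 (G↔C), site 9 (A↔T), site 11 (T↔C), site 14 (G↔T), site 17 (A↔G), site 23 (C↔A), site 24 (A↔T).
That gives 7 mismatches out of 25 aligned sites, so the Hamming distance is 7.

7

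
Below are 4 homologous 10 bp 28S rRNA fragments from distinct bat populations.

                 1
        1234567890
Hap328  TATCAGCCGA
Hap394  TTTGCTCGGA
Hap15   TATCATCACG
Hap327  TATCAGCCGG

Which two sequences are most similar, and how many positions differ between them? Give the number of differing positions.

Pairwise Hamming distances:
  Hap328 vs Hap394: 5
  Hap328 vs Hap15: 4
  Hap328 vs Hap327: 1
  Hap394 vs Hap15: 6
  Hap394 vs Hap327: 6
  Hap15 vs Hap327: 3
The smallest is 1, between Hap328 and Hap327.

1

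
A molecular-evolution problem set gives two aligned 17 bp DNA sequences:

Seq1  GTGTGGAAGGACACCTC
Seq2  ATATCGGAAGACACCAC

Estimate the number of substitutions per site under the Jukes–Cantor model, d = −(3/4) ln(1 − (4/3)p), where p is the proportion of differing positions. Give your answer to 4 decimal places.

0.4770

Differing sites — 1:G/A; 3:G/A; 5:G/C; 7:A/G; 9:G/A; 16:T/A.
p = 6/17 = 0.352941.
d = −0.75 · ln(1 − (4/3)·0.352941) = −0.75 · ln(0.529412) = −0.75 · (-0.635988) = 0.4770.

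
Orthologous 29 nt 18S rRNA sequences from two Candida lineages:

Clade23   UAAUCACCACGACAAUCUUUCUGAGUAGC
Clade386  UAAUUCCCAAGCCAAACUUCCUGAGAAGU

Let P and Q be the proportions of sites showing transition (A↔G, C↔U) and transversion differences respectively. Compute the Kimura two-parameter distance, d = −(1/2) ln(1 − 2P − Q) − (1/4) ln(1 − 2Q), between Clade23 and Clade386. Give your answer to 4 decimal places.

0.3442

The sequences differ at positions 5 (C/U, transition), 6 (A/C, transversion), 10 (C/A, transversion), 12 (A/C, transversion), 16 (U/A, transversion), 20 (U/C, transition), 26 (U/A, transversion), 29 (C/U, transition).
Of the 8 differences, 3 transitions and 5 transversions over 29 sites: P = 3/29 = 0.103448, Q = 5/29 = 0.172414.
d = −0.5·ln(0.620690) − 0.25·ln(0.655172) = −0.5·(-0.476924) − 0.25·(-0.422857) = 0.3442.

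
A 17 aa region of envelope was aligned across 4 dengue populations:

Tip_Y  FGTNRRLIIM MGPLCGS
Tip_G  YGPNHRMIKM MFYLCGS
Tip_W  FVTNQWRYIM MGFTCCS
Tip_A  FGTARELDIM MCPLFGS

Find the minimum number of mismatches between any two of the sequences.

Pairwise Hamming distances:
  Tip_Y vs Tip_G: 7
  Tip_Y vs Tip_W: 8
  Tip_Y vs Tip_A: 5
  Tip_G vs Tip_W: 12
  Tip_G vs Tip_A: 11
  Tip_W vs Tip_A: 11
The smallest is 5, between Tip_Y and Tip_A.

5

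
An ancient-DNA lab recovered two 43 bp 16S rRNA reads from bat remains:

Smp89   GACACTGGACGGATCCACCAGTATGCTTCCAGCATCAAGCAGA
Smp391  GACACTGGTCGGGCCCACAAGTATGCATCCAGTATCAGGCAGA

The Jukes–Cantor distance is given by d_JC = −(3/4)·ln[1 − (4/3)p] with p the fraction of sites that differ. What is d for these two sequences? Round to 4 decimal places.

Differing sites — 9:A/T; 13:A/G; 14:T/C; 19:C/A; 27:T/A; 33:C/T; 38:A/G.
p = 7/43 = 0.162791.
d = −0.75 · ln(1 − (4/3)·0.162791) = −0.75 · ln(0.782945) = −0.75 · (-0.244693) = 0.1835.

0.1835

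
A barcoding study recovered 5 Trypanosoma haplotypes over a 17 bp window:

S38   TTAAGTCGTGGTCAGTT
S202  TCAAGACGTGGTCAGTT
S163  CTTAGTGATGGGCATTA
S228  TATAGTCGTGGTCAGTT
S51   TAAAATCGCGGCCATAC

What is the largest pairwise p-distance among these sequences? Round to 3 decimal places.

Pairwise Hamming distances:
  S38 vs S202: 2
  S38 vs S163: 7
  S38 vs S228: 2
  S38 vs S51: 7
  S202 vs S163: 9
  S202 vs S228: 3
  S202 vs S51: 8
  S163 vs S228: 7
  S163 vs S51: 10
  S228 vs S51: 7
The largest is 10 mismatches, between S163 and S51; p = 10/17 = 0.588.

0.588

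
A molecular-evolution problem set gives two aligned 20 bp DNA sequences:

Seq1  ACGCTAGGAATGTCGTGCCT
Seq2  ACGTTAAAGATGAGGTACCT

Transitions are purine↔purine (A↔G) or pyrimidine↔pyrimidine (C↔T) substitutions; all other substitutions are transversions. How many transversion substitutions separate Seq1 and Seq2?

The sequences differ at positions 4 (C/T, transition), 7 (G/A, transition), 8 (G/A, transition), 9 (A/G, transition), 13 (T/A, transversion), 14 (C/G, transversion), 17 (G/A, transition).
Of the 7 differences, 5 transitions and 2 transversions, so the answer is 2.

2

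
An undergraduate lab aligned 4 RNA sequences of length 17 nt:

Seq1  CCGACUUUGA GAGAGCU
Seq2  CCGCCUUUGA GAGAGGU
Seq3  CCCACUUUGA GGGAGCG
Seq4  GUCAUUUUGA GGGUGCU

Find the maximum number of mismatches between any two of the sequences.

Pairwise Hamming distances:
  Seq1 vs Seq2: 2
  Seq1 vs Seq3: 3
  Seq1 vs Seq4: 6
  Seq2 vs Seq3: 5
  Seq2 vs Seq4: 8
  Seq3 vs Seq4: 5
The largest is 8, between Seq2 and Seq4.

8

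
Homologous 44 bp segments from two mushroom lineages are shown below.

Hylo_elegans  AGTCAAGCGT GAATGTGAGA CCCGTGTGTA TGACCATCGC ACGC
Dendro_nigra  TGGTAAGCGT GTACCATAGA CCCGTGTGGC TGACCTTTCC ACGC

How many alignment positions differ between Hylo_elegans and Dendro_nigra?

13

Mismatches occur at site 1 (A↔T), site 3 (T↔G), site 4 (C↔T), site 12 (A↔T), site 14 (T↔C), site 15 (G↔C), site 16 (T↔A), site 17 (G↔T), site 29 (T↔G), site 30 (A↔C), site 36 (A↔T), site 38 (C↔T), site 39 (G↔C).
That gives 13 mismatches out of 44 aligned sites, so the Hamming distance is 13.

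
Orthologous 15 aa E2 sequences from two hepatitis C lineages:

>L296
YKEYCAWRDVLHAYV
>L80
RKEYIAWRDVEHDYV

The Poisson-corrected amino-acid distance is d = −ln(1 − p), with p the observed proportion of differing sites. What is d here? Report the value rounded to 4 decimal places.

Mismatches occur at site 1 (Y↔R), site 5 (C↔I), site 11 (L↔E), site 13 (A↔D).
p = 4/15 = 0.266667.
d = −ln(1 − 0.266667) = −ln(0.733333) = 0.3102.

0.3102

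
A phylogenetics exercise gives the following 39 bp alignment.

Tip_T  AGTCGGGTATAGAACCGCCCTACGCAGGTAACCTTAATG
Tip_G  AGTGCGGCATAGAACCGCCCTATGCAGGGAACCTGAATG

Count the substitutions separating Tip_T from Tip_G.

6

Mismatches occur at site 4 (C→G), site 5 (G→C), site 8 (T→C), site 23 (C→T), site 29 (T→G), site 35 (T→G).
That gives 6 mismatches out of 39 aligned sites, so the Hamming distance is 6.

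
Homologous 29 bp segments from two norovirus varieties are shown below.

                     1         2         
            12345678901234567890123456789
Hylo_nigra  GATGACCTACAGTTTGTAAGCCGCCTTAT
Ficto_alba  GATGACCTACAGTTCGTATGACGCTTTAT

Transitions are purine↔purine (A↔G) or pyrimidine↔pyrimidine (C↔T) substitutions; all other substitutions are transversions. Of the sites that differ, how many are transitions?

2

The sequences differ at positions 15 (T/C, transition), 19 (A/T, transversion), 21 (C/A, transversion), 25 (C/T, transition).
Of the 4 differences, 2 transitions and 2 transversions, so the answer is 2.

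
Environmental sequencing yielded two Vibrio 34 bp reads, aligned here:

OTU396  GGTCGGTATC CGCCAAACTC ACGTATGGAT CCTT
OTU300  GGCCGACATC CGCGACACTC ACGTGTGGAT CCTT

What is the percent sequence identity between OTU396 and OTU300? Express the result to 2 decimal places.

Differing sites — 3:T/C; 6:G/A; 7:T/C; 14:C/G; 16:A/C; 25:A/G.
28 of the 34 sites match, so the percent identity is 28/34 × 100 = 82.35%.

82.35%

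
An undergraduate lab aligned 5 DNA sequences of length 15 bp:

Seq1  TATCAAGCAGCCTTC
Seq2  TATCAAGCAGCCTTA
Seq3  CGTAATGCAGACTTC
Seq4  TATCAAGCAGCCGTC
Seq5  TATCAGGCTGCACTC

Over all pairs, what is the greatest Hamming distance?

8

Pairwise Hamming distances:
  Seq1 vs Seq2: 1
  Seq1 vs Seq3: 5
  Seq1 vs Seq4: 1
  Seq1 vs Seq5: 4
  Seq2 vs Seq3: 6
  Seq2 vs Seq4: 2
  Seq2 vs Seq5: 5
  Seq3 vs Seq4: 6
  Seq3 vs Seq5: 8
  Seq4 vs Seq5: 4
The largest is 8, between Seq3 and Seq5.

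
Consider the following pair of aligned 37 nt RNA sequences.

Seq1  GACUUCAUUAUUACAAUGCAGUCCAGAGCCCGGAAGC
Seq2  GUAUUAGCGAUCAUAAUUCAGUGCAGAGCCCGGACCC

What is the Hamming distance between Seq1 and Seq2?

12

Mismatches occur at site 2 (A/U), site 3 (C/A), site 6 (C/A), site 7 (A/G), site 8 (U/C), site 9 (U/G), site 12 (U/C), site 14 (C/U), site 18 (G/U), site 23 (C/G), site 35 (A/C), site 36 (G/C).
That gives 12 mismatches out of 37 aligned sites, so the Hamming distance is 12.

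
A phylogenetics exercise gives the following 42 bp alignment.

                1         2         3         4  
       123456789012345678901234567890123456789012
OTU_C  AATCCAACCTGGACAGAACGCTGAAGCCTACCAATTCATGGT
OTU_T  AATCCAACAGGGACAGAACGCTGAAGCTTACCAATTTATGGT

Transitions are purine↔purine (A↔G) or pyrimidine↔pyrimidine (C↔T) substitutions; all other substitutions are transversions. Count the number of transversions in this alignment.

Mismatches occur at site 9 (C→A, transversion), site 10 (T→G, transversion), site 28 (C→T, transition), site 37 (C→T, transition).
Of the 4 differences, 2 transitions and 2 transversions, so the answer is 2.

2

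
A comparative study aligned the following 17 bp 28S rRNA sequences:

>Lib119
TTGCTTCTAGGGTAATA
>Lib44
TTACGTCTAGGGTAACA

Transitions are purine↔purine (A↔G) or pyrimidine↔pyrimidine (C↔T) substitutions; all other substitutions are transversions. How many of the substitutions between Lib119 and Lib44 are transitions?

Mismatches occur at site 3 (G→A, transition), site 5 (T→G, transversion), site 16 (T→C, transition).
Of the 3 differences, 2 transitions and 1 transversion, so the answer is 2.

2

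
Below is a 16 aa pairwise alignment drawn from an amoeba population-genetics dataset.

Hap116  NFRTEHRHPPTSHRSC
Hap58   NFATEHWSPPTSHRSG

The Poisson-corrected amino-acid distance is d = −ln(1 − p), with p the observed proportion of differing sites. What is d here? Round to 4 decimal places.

0.2877

Differing sites — 3:R/A; 7:R/W; 8:H/S; 16:C/G.
p = 4/16 = 0.250000.
d = −ln(1 − 0.250000) = −ln(0.750000) = 0.2877.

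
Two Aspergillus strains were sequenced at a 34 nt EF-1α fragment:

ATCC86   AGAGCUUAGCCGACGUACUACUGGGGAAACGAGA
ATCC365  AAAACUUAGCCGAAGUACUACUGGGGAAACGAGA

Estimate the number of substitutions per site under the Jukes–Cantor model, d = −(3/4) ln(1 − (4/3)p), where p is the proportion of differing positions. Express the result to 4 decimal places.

0.0939

The sequences differ at positions 2 (G/A), 4 (G/A), 14 (C/A).
p = 3/34 = 0.088235.
d = −0.75 · ln(1 − (4/3)·0.088235) = −0.75 · ln(0.882353) = −0.75 · (-0.125163) = 0.0939.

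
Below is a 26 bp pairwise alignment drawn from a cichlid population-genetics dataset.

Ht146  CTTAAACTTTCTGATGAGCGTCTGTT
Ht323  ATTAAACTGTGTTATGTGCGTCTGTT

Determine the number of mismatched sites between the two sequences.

Mismatches occur at site 1 (C↔A), site 9 (T↔G), site 11 (C↔G), site 13 (G↔T), site 17 (A↔T).
That gives 5 mismatches out of 26 aligned sites, so the Hamming distance is 5.

5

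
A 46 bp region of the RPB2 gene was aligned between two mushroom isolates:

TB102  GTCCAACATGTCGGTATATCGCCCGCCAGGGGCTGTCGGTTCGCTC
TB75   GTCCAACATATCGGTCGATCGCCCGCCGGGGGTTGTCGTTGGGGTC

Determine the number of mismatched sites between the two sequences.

9

The sequences differ at positions 10 (G/A), 16 (A/C), 17 (T/G), 28 (A/G), 33 (C/T), 39 (G/T), 41 (T/G), 42 (C/G), 44 (C/G).
That gives 9 mismatches out of 46 aligned sites, so the Hamming distance is 9.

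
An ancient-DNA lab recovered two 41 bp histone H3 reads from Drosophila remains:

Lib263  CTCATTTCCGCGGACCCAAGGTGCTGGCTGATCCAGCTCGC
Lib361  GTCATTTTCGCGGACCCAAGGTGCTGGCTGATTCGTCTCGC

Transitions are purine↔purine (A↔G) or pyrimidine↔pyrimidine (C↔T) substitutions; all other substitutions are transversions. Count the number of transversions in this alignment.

2

Differing sites — 1:C/G (Tv); 8:C/T (Ti); 33:C/T (Ti); 35:A/G (Ti); 36:G/T (Tv).
Of the 5 differences, 3 transitions and 2 transversions, so the answer is 2.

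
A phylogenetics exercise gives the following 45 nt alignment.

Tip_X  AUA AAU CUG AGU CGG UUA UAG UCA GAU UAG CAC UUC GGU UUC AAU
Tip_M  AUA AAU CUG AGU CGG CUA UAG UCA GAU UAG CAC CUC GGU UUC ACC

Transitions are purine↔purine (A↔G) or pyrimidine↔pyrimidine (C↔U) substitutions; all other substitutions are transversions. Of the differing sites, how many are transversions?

1

The sequences differ at positions 16 (U/C, transition), 34 (U/C, transition), 44 (A/C, transversion), 45 (U/C, transition).
Of the 4 differences, 3 transitions and 1 transversion, so the answer is 1.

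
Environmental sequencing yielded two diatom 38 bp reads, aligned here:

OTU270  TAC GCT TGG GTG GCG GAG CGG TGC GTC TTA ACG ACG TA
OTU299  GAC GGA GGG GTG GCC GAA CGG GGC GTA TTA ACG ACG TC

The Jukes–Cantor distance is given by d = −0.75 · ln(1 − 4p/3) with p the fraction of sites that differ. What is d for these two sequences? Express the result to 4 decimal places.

0.2846

The sequences differ at positions 1 (T/G), 5 (C/G), 6 (T/A), 7 (T/G), 15 (G/C), 18 (G/A), 22 (T/G), 27 (C/A), 38 (A/C).
p = 9/38 = 0.236842.
d = −0.75 · ln(1 − (4/3)·0.236842) = −0.75 · ln(0.684211) = −0.75 · (-0.379489) = 0.2846.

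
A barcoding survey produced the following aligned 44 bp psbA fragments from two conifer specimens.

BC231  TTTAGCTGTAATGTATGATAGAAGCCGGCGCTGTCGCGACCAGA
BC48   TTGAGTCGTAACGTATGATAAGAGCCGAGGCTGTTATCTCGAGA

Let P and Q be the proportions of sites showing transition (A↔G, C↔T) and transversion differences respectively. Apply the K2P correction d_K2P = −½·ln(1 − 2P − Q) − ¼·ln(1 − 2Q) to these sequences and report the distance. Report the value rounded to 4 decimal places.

0.4343

Mismatches occur at site 3 (T/G, transversion), site 6 (C/T, transition), site 7 (T/C, transition), site 12 (T/C, transition), site 21 (G/A, transition), site 22 (A/G, transition), site 28 (G/A, transition), site 29 (C/G, transversion), site 35 (C/T, transition), site 36 (G/A, transition), site 37 (C/T, transition), site 38 (G/C, transversion), site 39 (A/T, transversion), site 41 (C/G, transversion).
Of the 14 differences, 9 transitions and 5 transversions over 44 sites: P = 9/44 = 0.204545, Q = 5/44 = 0.113636.
d = −0.5·ln(0.477274) − 0.25·ln(0.772728) = −0.5·(-0.739665) − 0.25·(-0.257828) = 0.4343.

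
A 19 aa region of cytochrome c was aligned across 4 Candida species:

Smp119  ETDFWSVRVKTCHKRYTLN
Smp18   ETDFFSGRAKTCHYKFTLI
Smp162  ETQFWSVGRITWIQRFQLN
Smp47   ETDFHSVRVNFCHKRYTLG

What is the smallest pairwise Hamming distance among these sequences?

Pairwise Hamming distances:
  Smp119 vs Smp18: 7
  Smp119 vs Smp162: 9
  Smp119 vs Smp47: 4
  Smp18 vs Smp162: 12
  Smp18 vs Smp47: 9
  Smp162 vs Smp47: 12
The smallest is 4, between Smp119 and Smp47.

4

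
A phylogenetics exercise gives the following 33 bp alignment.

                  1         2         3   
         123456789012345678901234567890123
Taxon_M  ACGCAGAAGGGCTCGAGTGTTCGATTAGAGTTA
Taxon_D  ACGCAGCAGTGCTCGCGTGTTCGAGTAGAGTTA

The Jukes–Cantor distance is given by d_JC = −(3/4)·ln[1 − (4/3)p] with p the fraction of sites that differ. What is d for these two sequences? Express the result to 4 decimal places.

0.1322

Mismatches occur at site 7 (A→C), site 10 (G→T), site 16 (A→C), site 25 (T→G).
p = 4/33 = 0.121212.
d = −0.75 · ln(1 − (4/3)·0.121212) = −0.75 · ln(0.838384) = −0.75 · (-0.176279) = 0.1322.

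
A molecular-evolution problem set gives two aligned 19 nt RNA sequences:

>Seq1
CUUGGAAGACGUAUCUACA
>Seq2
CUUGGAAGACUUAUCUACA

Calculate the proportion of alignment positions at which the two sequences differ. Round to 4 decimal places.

Differing sites — 11:G/U.
There are 1 differences over 19 sites, so p = 1/19 = 0.0526.

0.0526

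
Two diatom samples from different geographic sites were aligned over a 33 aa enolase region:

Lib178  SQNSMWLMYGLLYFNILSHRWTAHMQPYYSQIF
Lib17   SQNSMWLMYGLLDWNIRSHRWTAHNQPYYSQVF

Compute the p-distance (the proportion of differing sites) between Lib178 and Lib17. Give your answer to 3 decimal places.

0.152

Differing sites — 13:Y/D; 14:F/W; 17:L/R; 25:M/N; 32:I/V.
There are 5 differences over 33 sites, so p = 5/33 = 0.152.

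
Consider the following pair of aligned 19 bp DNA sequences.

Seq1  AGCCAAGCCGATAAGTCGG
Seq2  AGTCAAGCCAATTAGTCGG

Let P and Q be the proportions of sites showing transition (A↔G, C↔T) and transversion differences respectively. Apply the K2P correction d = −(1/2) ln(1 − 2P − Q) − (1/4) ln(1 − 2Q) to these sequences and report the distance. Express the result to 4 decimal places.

The sequences differ at positions 3 (C/T, transition), 10 (G/A, transition), 13 (A/T, transversion).
Of the 3 differences, 2 transitions and 1 transversion over 19 sites: P = 2/19 = 0.105263, Q = 1/19 = 0.052632.
d = −0.5·ln(0.736842) − 0.25·ln(0.894736) = −0.5·(-0.305382) − 0.25·(-0.111227) = 0.1805.

0.1805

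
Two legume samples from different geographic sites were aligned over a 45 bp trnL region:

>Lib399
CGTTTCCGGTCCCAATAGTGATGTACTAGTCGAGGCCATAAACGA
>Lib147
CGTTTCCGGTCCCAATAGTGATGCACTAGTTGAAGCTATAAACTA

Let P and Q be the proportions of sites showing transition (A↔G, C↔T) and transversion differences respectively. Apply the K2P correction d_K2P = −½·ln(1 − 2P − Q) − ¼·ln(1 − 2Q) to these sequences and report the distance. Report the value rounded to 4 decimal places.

0.1229

The sequences differ at positions 24 (T/C, transition), 31 (C/T, transition), 34 (G/A, transition), 37 (C/T, transition), 44 (G/T, transversion).
Of the 5 differences, 4 transitions and 1 transversion over 45 sites: P = 4/45 = 0.088889, Q = 1/45 = 0.022222.
d = −0.5·ln(0.800000) − 0.25·ln(0.955556) = −0.5·(-0.223144) − 0.25·(-0.045462) = 0.1229.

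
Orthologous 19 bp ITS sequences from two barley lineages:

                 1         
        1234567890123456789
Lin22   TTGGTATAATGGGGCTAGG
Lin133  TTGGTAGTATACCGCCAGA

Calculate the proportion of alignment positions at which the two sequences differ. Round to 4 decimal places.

0.3684

Differing sites — 7:T/G; 8:A/T; 11:G/A; 12:G/C; 13:G/C; 16:T/C; 19:G/A.
There are 7 differences over 19 sites, so p = 7/19 = 0.3684.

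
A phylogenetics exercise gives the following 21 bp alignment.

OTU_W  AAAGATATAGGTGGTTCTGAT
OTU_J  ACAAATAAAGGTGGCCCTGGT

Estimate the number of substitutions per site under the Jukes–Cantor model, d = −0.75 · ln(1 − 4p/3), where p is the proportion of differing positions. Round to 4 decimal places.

0.3597

Mismatches occur at site 2 (A→C), site 4 (G→A), site 8 (T→A), site 15 (T→C), site 16 (T→C), site 20 (A→G).
p = 6/21 = 0.285714.
d = −0.75 · ln(1 − (4/3)·0.285714) = −0.75 · ln(0.619048) = −0.75 · (-0.479572) = 0.3597.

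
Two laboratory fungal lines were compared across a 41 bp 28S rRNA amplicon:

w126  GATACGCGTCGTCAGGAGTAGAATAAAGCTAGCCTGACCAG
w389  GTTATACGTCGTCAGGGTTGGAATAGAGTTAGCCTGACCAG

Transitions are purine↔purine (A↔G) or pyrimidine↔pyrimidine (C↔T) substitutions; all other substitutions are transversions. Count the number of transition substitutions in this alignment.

The sequences differ at positions 2 (A/T, transversion), 5 (C/T, transition), 6 (G/A, transition), 17 (A/G, transition), 18 (G/T, transversion), 20 (A/G, transition), 26 (A/G, transition), 29 (C/T, transition).
Of the 8 differences, 6 transitions and 2 transversions, so the answer is 6.

6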